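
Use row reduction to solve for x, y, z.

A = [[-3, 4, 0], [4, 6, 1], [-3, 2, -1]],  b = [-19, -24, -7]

Forward elimination on [A|b]:
R2 <- R2 - (-4/3)*R1:  [      0    34/3       1  -148/3 ]
R3 <- R3 - (1)*R1:  [  0  -2  -1  12 ]
R3 <- R3 - (-3/17)*R2:  [      0       0  -14/17   56/17 ]
Row echelon form:
[ -3     4       0  |     -19 ]
[  0  34/3       1  |  -148/3 ]
[  0     0  -14/17  |   56/17 ]
Back-substitution:
z = (56/17) / (-14/17) = -4
y = (-148/3 - (1)*(-4)) / (34/3) = -4
x = (-19 - (4)*(-4)) / -3 = 1

(1, -4, -4)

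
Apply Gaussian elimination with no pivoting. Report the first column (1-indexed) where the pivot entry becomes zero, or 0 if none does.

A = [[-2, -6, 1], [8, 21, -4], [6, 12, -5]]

first zero-pivot column = 0

Naive forward elimination:
R2 <- R2 - (-4)*R1:  [  0  -3   0 ]
R3 <- R3 - (-3)*R1:  [  0  -6  -2 ]
R3 <- R3 - (2)*R2:  [  0   0  -2 ]
All pivots nonzero; naive elimination completes without hitting a zero pivot.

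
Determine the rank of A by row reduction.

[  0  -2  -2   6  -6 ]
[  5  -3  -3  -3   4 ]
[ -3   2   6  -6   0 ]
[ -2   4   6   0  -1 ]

Row reduction:
R1 <-> R2   (pivot in column 1 was zero)
[  5  -3  -3  -3   4 ]
[  0  -2  -2   6  -6 ]
[ -3   2   6  -6   0 ]
[ -2   4   6   0  -1 ]
R3 <- R3 - (-3/5)*R1:  [     0    1/5   21/5  -39/5   12/5 ]
R4 <- R4 - (-2/5)*R1:  [    0  14/5  24/5  -6/5   3/5 ]
R3 <- R3 - (-1/10)*R2:  [     0      0      4  -36/5    9/5 ]
R4 <- R4 - (-7/5)*R2:  [     0      0      2   36/5  -39/5 ]
R4 <- R4 - (1/2)*R3:  [      0       0       0    54/5  -87/10 ]
Row echelon form:
[ 5  -3  -3     -3       4 ]
[ 0  -2  -2      6      -6 ]
[ 0   0   4  -36/5     9/5 ]
[ 0   0   0   54/5  -87/10 ]
Nonzero rows / pivot columns: 4

rank(A) = 4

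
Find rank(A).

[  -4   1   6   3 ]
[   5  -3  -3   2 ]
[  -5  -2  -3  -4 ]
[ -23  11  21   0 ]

rank(A) = 3

Row reduction:
R2 <- R2 - (-5/4)*R1:  [    0  -7/4   9/2  23/4 ]
R3 <- R3 - (5/4)*R1:  [     0  -13/4  -21/2  -31/4 ]
R4 <- R4 - (23/4)*R1:  [     0   21/4  -27/2  -69/4 ]
R3 <- R3 - (13/7)*R2:  [      0       0  -132/7  -129/7 ]
R4 <- R4 - (-3)*R2:  [ 0  0  0  0 ]
Row echelon form:
[ -4     1       6       3 ]
[  0  -7/4     9/2    23/4 ]
[  0     0  -132/7  -129/7 ]
[  0     0       0       0 ]
Nonzero rows / pivot columns: 3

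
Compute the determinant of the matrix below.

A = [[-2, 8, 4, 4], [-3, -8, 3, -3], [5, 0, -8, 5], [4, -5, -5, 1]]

Forward elimination:
R2 <- R2 - (3/2)*R1:  [   0  -20   -3   -9 ]
R3 <- R3 - (-5/2)*R1:  [  0  20   2  15 ]
R4 <- R4 - (-2)*R1:  [  0  11   3   9 ]
R3 <- R3 - (-1)*R2:  [  0   0  -1   6 ]
R4 <- R4 - (-11/20)*R2:  [     0      0  27/20  81/20 ]
R4 <- R4 - (-27/20)*R3:  [      0       0       0  243/20 ]
Upper-triangular form:
[ -2    8   4       4 ]
[  0  -20  -3      -9 ]
[  0    0  -1       6 ]
[  0    0   0  243/20 ]
det(A) = (-1)^0 * (-2) * (-20) * (-1) * (243/20) = -486  (0 row swaps -> sign +1)

det(A) = -486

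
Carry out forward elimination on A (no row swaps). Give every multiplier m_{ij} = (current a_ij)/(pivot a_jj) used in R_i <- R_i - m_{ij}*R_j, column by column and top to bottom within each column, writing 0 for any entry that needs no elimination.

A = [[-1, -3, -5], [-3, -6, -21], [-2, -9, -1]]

multipliers: 3, 2, -1

Forward elimination:
R2 <- R2 - (3)*R1:  [  0   3  -6 ]
R3 <- R3 - (2)*R1:  [  0  -3   9 ]
R3 <- R3 - (-1)*R2:  [ 0  0  3 ]
Multipliers (in order of application): m_{21} = 3, m_{31} = 2, m_{32} = -1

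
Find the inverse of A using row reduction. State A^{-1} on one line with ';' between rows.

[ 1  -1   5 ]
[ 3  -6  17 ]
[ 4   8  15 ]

inverse = [226/9 -55/9 -13/9; -23/9 5/9 2/9; -16/3 4/3 1/3]

Gauss-Jordan on [A | I]:
R2 <- R2 - (3)*R1:  [  0  -3   2  |  -3   1   0 ]
R3 <- R3 - (4)*R1:  [  0  12  -5  |  -4   0   1 ]
R2 <- (1/-3)*R2:  [    0     1  -2/3  |     1  -1/3     0 ]
R1 <- R1 - (-1)*R2:  [    1     0  13/3  |     2  -1/3     0 ]
R3 <- R3 - (12)*R2:  [   0    0    3  |  -16    4    1 ]
R3 <- (1/3)*R3:  [     0      0      1  |  -16/3    4/3    1/3 ]
R1 <- R1 - (13/3)*R3:  [     1      0      0  |  226/9  -55/9  -13/9 ]
R2 <- R2 - (-2/3)*R3:  [     0      1      0  |  -23/9    5/9    2/9 ]
Right block of [I | A^{-1}] is the inverse:
[ 226/9  -55/9  -13/9 ]
[ -23/9    5/9    2/9 ]
[ -16/3    4/3    1/3 ]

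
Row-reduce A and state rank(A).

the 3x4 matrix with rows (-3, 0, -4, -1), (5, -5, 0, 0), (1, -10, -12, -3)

Row reduction:
R2 <- R2 - (-5/3)*R1:  [     0     -5  -20/3   -5/3 ]
R3 <- R3 - (-1/3)*R1:  [     0    -10  -40/3  -10/3 ]
R3 <- R3 - (2)*R2:  [ 0  0  0  0 ]
Row echelon form:
[ -3   0     -4    -1 ]
[  0  -5  -20/3  -5/3 ]
[  0   0      0     0 ]
Nonzero rows / pivot columns: 2

rank(A) = 2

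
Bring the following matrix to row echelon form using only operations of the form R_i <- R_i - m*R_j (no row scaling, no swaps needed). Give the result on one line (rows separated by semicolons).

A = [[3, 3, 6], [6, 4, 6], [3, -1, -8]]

REF = [3 3 6; 0 -2 -6; 0 0 -2]

Forward elimination:
R2 <- R2 - (2)*R1:  [  0  -2  -6 ]
R3 <- R3 - (1)*R1:  [   0   -4  -14 ]
R3 <- R3 - (2)*R2:  [  0   0  -2 ]
Row echelon form:
[ 3   3   6 ]
[ 0  -2  -6 ]
[ 0   0  -2 ]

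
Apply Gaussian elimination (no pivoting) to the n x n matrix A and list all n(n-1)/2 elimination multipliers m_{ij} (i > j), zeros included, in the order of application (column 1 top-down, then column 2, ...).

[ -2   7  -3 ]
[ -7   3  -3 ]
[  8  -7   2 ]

multipliers: 7/2, -4, -42/43

Forward elimination:
R2 <- R2 - (7/2)*R1:  [     0  -43/2   15/2 ]
R3 <- R3 - (-4)*R1:  [   0   21  -10 ]
R3 <- R3 - (-42/43)*R2:  [       0        0  -115/43 ]
Multipliers (in order of application): m_{21} = 7/2, m_{31} = -4, m_{32} = -42/43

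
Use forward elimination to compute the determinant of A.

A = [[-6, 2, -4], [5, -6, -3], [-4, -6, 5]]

det(A) = 478

Forward elimination:
R2 <- R2 - (-5/6)*R1:  [     0  -13/3  -19/3 ]
R3 <- R3 - (2/3)*R1:  [     0  -22/3   23/3 ]
R3 <- R3 - (22/13)*R2:  [      0       0  239/13 ]
Upper-triangular form:
[ -6      2      -4 ]
[  0  -13/3   -19/3 ]
[  0      0  239/13 ]
det(A) = (-1)^0 * (-6) * (-13/3) * (239/13) = 478  (0 row swaps -> sign +1)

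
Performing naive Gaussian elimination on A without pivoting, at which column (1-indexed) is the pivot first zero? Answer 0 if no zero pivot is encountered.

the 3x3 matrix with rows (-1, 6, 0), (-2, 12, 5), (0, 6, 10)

Naive forward elimination:
R2 <- R2 - (2)*R1:  [ 0  0  5 ]
Matrix at this point:
[ -1  6   0 ]
[  0  0   5 ]
[  0  6  10 ]
Pivot entry (2,2) is zero but row 3 has 6 in column 2 -> naive elimination stops; a row interchange (e.g. R2 <-> R3) would be required here.

first zero-pivot column = 2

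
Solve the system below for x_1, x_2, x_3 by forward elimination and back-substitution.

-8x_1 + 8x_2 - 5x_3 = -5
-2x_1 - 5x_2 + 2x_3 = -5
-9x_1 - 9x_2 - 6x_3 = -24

Forward elimination on [A|b]:
R2 <- R2 - (1/4)*R1:  [     0     -7   13/4  -15/4 ]
R3 <- R3 - (9/8)*R1:  [      0     -18    -3/8  -147/8 ]
R3 <- R3 - (18/7)*R2:  [       0        0  -489/56  -489/56 ]
Row echelon form:
[ -8   8       -5  |       -5 ]
[  0  -7     13/4  |    -15/4 ]
[  0   0  -489/56  |  -489/56 ]
Back-substitution:
x_3 = (-489/56) / (-489/56) = 1
x_2 = (-15/4 - (13/4)*(1)) / -7 = 1
x_1 = (-5 - (8)*(1) - (-5)*(1)) / -8 = 1

(1, 1, 1)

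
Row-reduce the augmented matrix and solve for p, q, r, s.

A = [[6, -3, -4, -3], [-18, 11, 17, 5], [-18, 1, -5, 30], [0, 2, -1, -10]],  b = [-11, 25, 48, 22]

Forward elimination on [A|b]:
R2 <- R2 - (-3)*R1:  [  0   2   5  -4  -8 ]
R3 <- R3 - (-3)*R1:  [   0   -8  -17   21   15 ]
R3 <- R3 - (-4)*R2:  [   0    0    3    5  -17 ]
R4 <- R4 - (1)*R2:  [  0   0  -6  -6  30 ]
R4 <- R4 - (-2)*R3:  [  0   0   0   4  -4 ]
Row echelon form:
[ 6  -3  -4  -3  |  -11 ]
[ 0   2   5  -4  |   -8 ]
[ 0   0   3   5  |  -17 ]
[ 0   0   0   4  |   -4 ]
Back-substitution:
s = (-4) / 4 = -1
r = (-17 - (5)*(-1)) / 3 = -4
q = (-8 - (5)*(-4) - (-4)*(-1)) / 2 = 4
p = (-11 - (-3)*(4) - (-4)*(-4) - (-3)*(-1)) / 6 = -3

(-3, 4, -4, -1)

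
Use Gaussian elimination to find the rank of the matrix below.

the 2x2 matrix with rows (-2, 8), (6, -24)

Row reduction:
R2 <- R2 - (-3)*R1:  [ 0  0 ]
Row echelon form:
[ -2  8 ]
[  0  0 ]
Nonzero rows / pivot columns: 1

rank(A) = 1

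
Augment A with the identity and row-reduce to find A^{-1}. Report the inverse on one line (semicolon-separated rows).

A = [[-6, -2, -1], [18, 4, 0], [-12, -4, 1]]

inverse = [1/9 1/6 1/9; -1/2 -1/2 -1/2; -2/3 0 1/3]

Gauss-Jordan on [A | I]:
R1 <- (1/-6)*R1:  [    1   1/3   1/6  |  -1/6     0     0 ]
R2 <- R2 - (18)*R1:  [  0  -2  -3  |   3   1   0 ]
R3 <- R3 - (-12)*R1:  [  0   0   3  |  -2   0   1 ]
R2 <- (1/-2)*R2:  [    0     1   3/2  |  -3/2  -1/2     0 ]
R1 <- R1 - (1/3)*R2:  [    1     0  -1/3  |   1/3   1/6     0 ]
R3 <- (1/3)*R3:  [    0     0     1  |  -2/3     0   1/3 ]
R1 <- R1 - (-1/3)*R3:  [   1    0    0  |  1/9  1/6  1/9 ]
R2 <- R2 - (3/2)*R3:  [    0     1     0  |  -1/2  -1/2  -1/2 ]
Right block of [I | A^{-1}] is the inverse:
[  1/9   1/6   1/9 ]
[ -1/2  -1/2  -1/2 ]
[ -2/3     0   1/3 ]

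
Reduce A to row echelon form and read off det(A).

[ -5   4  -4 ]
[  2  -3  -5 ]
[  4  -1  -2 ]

Forward elimination:
R2 <- R2 - (-2/5)*R1:  [     0   -7/5  -33/5 ]
R3 <- R3 - (-4/5)*R1:  [     0   11/5  -26/5 ]
R3 <- R3 - (-11/7)*R2:  [      0       0  -109/7 ]
Upper-triangular form:
[ -5     4      -4 ]
[  0  -7/5   -33/5 ]
[  0     0  -109/7 ]
det(A) = (-1)^0 * (-5) * (-7/5) * (-109/7) = -109  (0 row swaps -> sign +1)

det(A) = -109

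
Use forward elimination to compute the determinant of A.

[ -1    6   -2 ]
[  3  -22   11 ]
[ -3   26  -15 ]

det(A) = 4

Forward elimination:
R2 <- R2 - (-3)*R1:  [  0  -4   5 ]
R3 <- R3 - (3)*R1:  [  0   8  -9 ]
R3 <- R3 - (-2)*R2:  [ 0  0  1 ]
Upper-triangular form:
[ -1   6  -2 ]
[  0  -4   5 ]
[  0   0   1 ]
det(A) = (-1)^0 * (-1) * (-4) * (1) = 4  (0 row swaps -> sign +1)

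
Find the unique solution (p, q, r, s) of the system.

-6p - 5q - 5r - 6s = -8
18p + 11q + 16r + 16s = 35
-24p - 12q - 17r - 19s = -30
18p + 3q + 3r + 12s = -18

(-1, -1, 5, -1)

Forward elimination on [A|b]:
R2 <- R2 - (-3)*R1:  [  0  -4   1  -2  11 ]
R3 <- R3 - (4)*R1:  [ 0  8  3  5  2 ]
R4 <- R4 - (-3)*R1:  [   0  -12  -12   -6  -42 ]
R3 <- R3 - (-2)*R2:  [  0   0   5   1  24 ]
R4 <- R4 - (3)*R2:  [   0    0  -15    0  -75 ]
R4 <- R4 - (-3)*R3:  [  0   0   0   3  -3 ]
Row echelon form:
[ -6  -5  -5  -6  |  -8 ]
[  0  -4   1  -2  |  11 ]
[  0   0   5   1  |  24 ]
[  0   0   0   3  |  -3 ]
Back-substitution:
s = (-3) / 3 = -1
r = (24 - (1)*(-1)) / 5 = 5
q = (11 - (1)*(5) - (-2)*(-1)) / -4 = -1
p = (-8 - (-5)*(-1) - (-5)*(5) - (-6)*(-1)) / -6 = -1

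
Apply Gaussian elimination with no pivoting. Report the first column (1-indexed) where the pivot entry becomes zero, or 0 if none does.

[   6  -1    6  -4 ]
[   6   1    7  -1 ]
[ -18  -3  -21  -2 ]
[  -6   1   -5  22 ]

first zero-pivot column = 3

Naive forward elimination:
R2 <- R2 - (1)*R1:  [ 0  2  1  3 ]
R3 <- R3 - (-3)*R1:  [   0   -6   -3  -14 ]
R4 <- R4 - (-1)*R1:  [  0   0   1  18 ]
R3 <- R3 - (-3)*R2:  [  0   0   0  -5 ]
Matrix at this point:
[ 6  -1  6  -4 ]
[ 0   2  1   3 ]
[ 0   0  0  -5 ]
[ 0   0  1  18 ]
Pivot entry (3,3) is zero but row 4 has 1 in column 3 -> naive elimination stops; a row interchange (e.g. R3 <-> R4) would be required here.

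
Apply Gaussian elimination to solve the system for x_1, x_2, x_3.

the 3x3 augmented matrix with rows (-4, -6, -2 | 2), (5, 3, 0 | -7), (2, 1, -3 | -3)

(-2, 1, 0)

Forward elimination on [A|b]:
R2 <- R2 - (-5/4)*R1:  [    0  -9/2  -5/2  -9/2 ]
R3 <- R3 - (-1/2)*R1:  [  0  -2  -4  -2 ]
R3 <- R3 - (4/9)*R2:  [     0      0  -26/9      0 ]
Row echelon form:
[ -4    -6     -2  |     2 ]
[  0  -9/2   -5/2  |  -9/2 ]
[  0     0  -26/9  |     0 ]
Back-substitution:
x_3 = (0) / (-26/9) = 0
x_2 = (-9/2 - (-5/2)*(0)) / (-9/2) = 1
x_1 = (2 - (-6)*(1) - (-2)*(0)) / -4 = -2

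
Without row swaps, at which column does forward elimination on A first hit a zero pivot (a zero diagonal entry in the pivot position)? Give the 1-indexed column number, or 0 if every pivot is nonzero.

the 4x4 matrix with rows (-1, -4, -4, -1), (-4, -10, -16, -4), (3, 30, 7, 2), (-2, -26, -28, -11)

first zero-pivot column = 0

Naive forward elimination:
R2 <- R2 - (4)*R1:  [ 0  6  0  0 ]
R3 <- R3 - (-3)*R1:  [  0  18  -5  -1 ]
R4 <- R4 - (2)*R1:  [   0  -18  -20   -9 ]
R3 <- R3 - (3)*R2:  [  0   0  -5  -1 ]
R4 <- R4 - (-3)*R2:  [   0    0  -20   -9 ]
R4 <- R4 - (4)*R3:  [  0   0   0  -5 ]
All pivots nonzero; naive elimination completes without hitting a zero pivot.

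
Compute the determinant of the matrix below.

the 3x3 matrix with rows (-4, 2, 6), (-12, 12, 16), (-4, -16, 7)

det(A) = 120

Forward elimination:
R2 <- R2 - (3)*R1:  [  0   6  -2 ]
R3 <- R3 - (1)*R1:  [   0  -18    1 ]
R3 <- R3 - (-3)*R2:  [  0   0  -5 ]
Upper-triangular form:
[ -4  2   6 ]
[  0  6  -2 ]
[  0  0  -5 ]
det(A) = (-1)^0 * (-4) * (6) * (-5) = 120  (0 row swaps -> sign +1)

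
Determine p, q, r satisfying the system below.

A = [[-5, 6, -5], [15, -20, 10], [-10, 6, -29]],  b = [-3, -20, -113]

(-2, 2, 5)

Forward elimination on [A|b]:
R2 <- R2 - (-3)*R1:  [   0   -2   -5  -29 ]
R3 <- R3 - (2)*R1:  [    0    -6   -19  -107 ]
R3 <- R3 - (3)*R2:  [   0    0   -4  -20 ]
Row echelon form:
[ -5   6  -5  |   -3 ]
[  0  -2  -5  |  -29 ]
[  0   0  -4  |  -20 ]
Back-substitution:
r = (-20) / -4 = 5
q = (-29 - (-5)*(5)) / -2 = 2
p = (-3 - (6)*(2) - (-5)*(5)) / -5 = -2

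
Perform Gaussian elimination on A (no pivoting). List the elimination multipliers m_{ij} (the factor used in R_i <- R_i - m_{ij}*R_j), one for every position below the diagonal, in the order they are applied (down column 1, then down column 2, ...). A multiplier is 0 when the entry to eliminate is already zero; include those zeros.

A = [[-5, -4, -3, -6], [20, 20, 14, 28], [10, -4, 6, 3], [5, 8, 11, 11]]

multipliers: -4, -2, -1, -3, 1, 1

Forward elimination:
R2 <- R2 - (-4)*R1:  [ 0  4  2  4 ]
R3 <- R3 - (-2)*R1:  [   0  -12    0   -9 ]
R4 <- R4 - (-1)*R1:  [ 0  4  8  5 ]
R3 <- R3 - (-3)*R2:  [ 0  0  6  3 ]
R4 <- R4 - (1)*R2:  [ 0  0  6  1 ]
R4 <- R4 - (1)*R3:  [  0   0   0  -2 ]
Multipliers (in order of application): m_{21} = -4, m_{31} = -2, m_{41} = -1, m_{32} = -3, m_{42} = 1, m_{43} = 1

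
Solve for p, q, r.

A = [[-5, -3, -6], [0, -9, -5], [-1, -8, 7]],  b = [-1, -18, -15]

(-1, 2, 0)

Forward elimination on [A|b]:
R3 <- R3 - (1/5)*R1:  [     0  -37/5   41/5  -74/5 ]
R3 <- R3 - (37/45)*R2:  [      0       0  554/45       0 ]
Row echelon form:
[ -5  -3      -6  |   -1 ]
[  0  -9      -5  |  -18 ]
[  0   0  554/45  |    0 ]
Back-substitution:
r = (0) / (554/45) = 0
q = (-18 - (-5)*(0)) / -9 = 2
p = (-1 - (-3)*(2) - (-6)*(0)) / -5 = -1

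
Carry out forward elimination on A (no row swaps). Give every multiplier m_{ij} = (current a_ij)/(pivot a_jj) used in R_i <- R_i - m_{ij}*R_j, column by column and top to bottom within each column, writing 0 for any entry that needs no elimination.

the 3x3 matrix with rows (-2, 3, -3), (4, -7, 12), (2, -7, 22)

Forward elimination:
R2 <- R2 - (-2)*R1:  [  0  -1   6 ]
R3 <- R3 - (-1)*R1:  [  0  -4  19 ]
R3 <- R3 - (4)*R2:  [  0   0  -5 ]
Multipliers (in order of application): m_{21} = -2, m_{31} = -1, m_{32} = 4

multipliers: -2, -1, 4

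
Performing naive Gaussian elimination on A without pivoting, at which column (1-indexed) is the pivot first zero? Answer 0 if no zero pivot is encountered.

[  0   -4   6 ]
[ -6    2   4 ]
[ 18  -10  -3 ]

first zero-pivot column = 1

Naive forward elimination:
Pivot entry (1,1) is zero but row 2 has -6 in column 1 -> naive elimination stops; a row interchange (e.g. R1 <-> R2) would be required here.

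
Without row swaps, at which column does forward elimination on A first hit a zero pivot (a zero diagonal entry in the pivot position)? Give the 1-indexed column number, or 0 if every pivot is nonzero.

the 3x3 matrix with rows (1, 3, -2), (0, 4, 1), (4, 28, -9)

Naive forward elimination:
R3 <- R3 - (4)*R1:  [  0  16  -1 ]
R3 <- R3 - (4)*R2:  [  0   0  -5 ]
All pivots nonzero; naive elimination completes without hitting a zero pivot.

first zero-pivot column = 0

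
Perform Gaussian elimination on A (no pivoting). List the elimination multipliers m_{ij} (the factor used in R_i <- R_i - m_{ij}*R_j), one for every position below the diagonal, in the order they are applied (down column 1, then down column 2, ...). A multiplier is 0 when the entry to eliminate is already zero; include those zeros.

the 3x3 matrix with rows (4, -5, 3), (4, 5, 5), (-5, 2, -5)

Forward elimination:
R2 <- R2 - (1)*R1:  [  0  10   2 ]
R3 <- R3 - (-5/4)*R1:  [     0  -17/4   -5/4 ]
R3 <- R3 - (-17/40)*R2:  [    0     0  -2/5 ]
Multipliers (in order of application): m_{21} = 1, m_{31} = -5/4, m_{32} = -17/40

multipliers: 1, -5/4, -17/40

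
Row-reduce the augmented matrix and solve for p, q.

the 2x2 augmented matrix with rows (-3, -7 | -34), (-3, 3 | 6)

(2, 4)

Forward elimination on [A|b]:
R2 <- R2 - (1)*R1:  [  0  10  40 ]
Row echelon form:
[ -3  -7  |  -34 ]
[  0  10  |   40 ]
Back-substitution:
q = (40) / 10 = 4
p = (-34 - (-7)*(4)) / -3 = 2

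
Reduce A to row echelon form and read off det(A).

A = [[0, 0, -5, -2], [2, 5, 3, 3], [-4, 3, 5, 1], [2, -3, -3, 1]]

det(A) = -260

Forward elimination:
R1 <-> R2   (pivot in column 1 was zero)
[  2   5   3   3 ]
[  0   0  -5  -2 ]
[ -4   3   5   1 ]
[  2  -3  -3   1 ]
R3 <- R3 - (-2)*R1:  [  0  13  11   7 ]
R4 <- R4 - (1)*R1:  [  0  -8  -6  -2 ]
R2 <-> R3   (pivot in column 2 was zero)
[ 2   5   3   3 ]
[ 0  13  11   7 ]
[ 0   0  -5  -2 ]
[ 0  -8  -6  -2 ]
R4 <- R4 - (-8/13)*R2:  [     0      0  10/13  30/13 ]
R4 <- R4 - (-2/13)*R3:  [ 0  0  0  2 ]
Upper-triangular form:
[ 2   5   3   3 ]
[ 0  13  11   7 ]
[ 0   0  -5  -2 ]
[ 0   0   0   2 ]
det(A) = (-1)^2 * (2) * (13) * (-5) * (2) = -260  (2 row swaps -> sign +1)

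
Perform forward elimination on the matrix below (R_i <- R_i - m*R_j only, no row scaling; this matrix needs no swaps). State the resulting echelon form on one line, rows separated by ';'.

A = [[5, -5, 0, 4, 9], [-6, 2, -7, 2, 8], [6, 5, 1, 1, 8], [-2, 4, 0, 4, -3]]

REF = [5 -5 0 4 9; 0 -4 -7 34/5 94/5; 0 0 -73/4 149/10 489/10; 0 0 0 2242/365 227/365]

Forward elimination:
R2 <- R2 - (-6/5)*R1:  [    0    -4    -7  34/5  94/5 ]
R3 <- R3 - (6/5)*R1:  [     0     11      1  -19/5  -14/5 ]
R4 <- R4 - (-2/5)*R1:  [    0     2     0  28/5   3/5 ]
R3 <- R3 - (-11/4)*R2:  [      0       0   -73/4  149/10  489/10 ]
R4 <- R4 - (-1/2)*R2:  [    0     0  -7/2     9    10 ]
R4 <- R4 - (14/73)*R3:  [        0         0         0  2242/365   227/365 ]
Row echelon form:
[ 5  -5      0         4        9 ]
[ 0  -4     -7      34/5     94/5 ]
[ 0   0  -73/4    149/10   489/10 ]
[ 0   0      0  2242/365  227/365 ]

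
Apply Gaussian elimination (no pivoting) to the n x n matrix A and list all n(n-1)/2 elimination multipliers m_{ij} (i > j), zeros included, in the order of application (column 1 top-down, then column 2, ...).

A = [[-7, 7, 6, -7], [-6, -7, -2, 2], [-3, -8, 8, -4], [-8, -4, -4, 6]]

multipliers: 6/7, 3/7, 8/7, 11/13, 12/13, -97/261

Forward elimination:
R2 <- R2 - (6/7)*R1:  [     0    -13  -50/7      8 ]
R3 <- R3 - (3/7)*R1:  [    0   -11  38/7    -1 ]
R4 <- R4 - (8/7)*R1:  [     0    -12  -76/7     14 ]
R3 <- R3 - (11/13)*R2:  [       0        0  1044/91  -101/13 ]
R4 <- R4 - (12/13)*R2:  [       0        0  -388/91    86/13 ]
R4 <- R4 - (-97/261)*R3:  [       0        0        0  973/261 ]
Multipliers (in order of application): m_{21} = 6/7, m_{31} = 3/7, m_{41} = 8/7, m_{32} = 11/13, m_{42} = 12/13, m_{43} = -97/261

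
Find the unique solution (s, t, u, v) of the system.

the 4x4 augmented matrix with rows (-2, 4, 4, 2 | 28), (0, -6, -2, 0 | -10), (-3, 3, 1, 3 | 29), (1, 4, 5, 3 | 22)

(-4, 1, 2, 4)

Forward elimination on [A|b]:
R3 <- R3 - (3/2)*R1:  [   0   -3   -5    0  -13 ]
R4 <- R4 - (-1/2)*R1:  [  0   6   7   4  36 ]
R3 <- R3 - (1/2)*R2:  [  0   0  -4   0  -8 ]
R4 <- R4 - (-1)*R2:  [  0   0   5   4  26 ]
R4 <- R4 - (-5/4)*R3:  [  0   0   0   4  16 ]
Row echelon form:
[ -2   4   4  2  |   28 ]
[  0  -6  -2  0  |  -10 ]
[  0   0  -4  0  |   -8 ]
[  0   0   0  4  |   16 ]
Back-substitution:
v = (16) / 4 = 4
u = (-8) / -4 = 2
t = (-10 - (-2)*(2)) / -6 = 1
s = (28 - (4)*(1) - (4)*(2) - (2)*(4)) / -2 = -4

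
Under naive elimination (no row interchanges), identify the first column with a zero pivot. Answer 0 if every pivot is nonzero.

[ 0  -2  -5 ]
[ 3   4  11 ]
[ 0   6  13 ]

Naive forward elimination:
Pivot entry (1,1) is zero but row 2 has 3 in column 1 -> naive elimination stops; a row interchange (e.g. R1 <-> R2) would be required here.

first zero-pivot column = 1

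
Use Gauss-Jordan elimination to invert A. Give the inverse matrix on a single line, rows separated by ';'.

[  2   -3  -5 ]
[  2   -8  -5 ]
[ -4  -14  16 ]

Gauss-Jordan on [A | I]:
R1 <- (1/2)*R1:  [    1  -3/2  -5/2  |   1/2     0     0 ]
R2 <- R2 - (2)*R1:  [  0  -5   0  |  -1   1   0 ]
R3 <- R3 - (-4)*R1:  [   0  -20    6  |    2    0    1 ]
R2 <- (1/-5)*R2:  [    0     1     0  |   1/5  -1/5     0 ]
R1 <- R1 - (-3/2)*R2:  [     1      0   -5/2  |    4/5  -3/10      0 ]
R3 <- R3 - (-20)*R2:  [  0   0   6  |   6  -4   1 ]
R3 <- (1/6)*R3:  [    0     0     1  |     1  -2/3   1/6 ]
R1 <- R1 - (-5/2)*R3:  [      1       0       0  |   33/10  -59/30    5/12 ]
Right block of [I | A^{-1}] is the inverse:
[ 33/10  -59/30  5/12 ]
[   1/5    -1/5     0 ]
[     1    -2/3   1/6 ]

inverse = [33/10 -59/30 5/12; 1/5 -1/5 0; 1 -2/3 1/6]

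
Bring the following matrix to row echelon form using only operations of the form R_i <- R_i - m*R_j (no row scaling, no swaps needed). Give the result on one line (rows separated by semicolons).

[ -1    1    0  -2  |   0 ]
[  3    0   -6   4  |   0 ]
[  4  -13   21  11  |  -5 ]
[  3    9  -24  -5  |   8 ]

Forward elimination:
R2 <- R2 - (-3)*R1:  [  0   3  -6  -2   0 ]
R3 <- R3 - (-4)*R1:  [  0  -9  21   3  -5 ]
R4 <- R4 - (-3)*R1:  [   0   12  -24  -11    8 ]
R3 <- R3 - (-3)*R2:  [  0   0   3  -3  -5 ]
R4 <- R4 - (4)*R2:  [  0   0   0  -3   8 ]
Row echelon form:
[ -1  1   0  -2  |   0 ]
[  0  3  -6  -2  |   0 ]
[  0  0   3  -3  |  -5 ]
[  0  0   0  -3  |   8 ]

REF = [-1 1 0 -2 0; 0 3 -6 -2 0; 0 0 3 -3 -5; 0 0 0 -3 8]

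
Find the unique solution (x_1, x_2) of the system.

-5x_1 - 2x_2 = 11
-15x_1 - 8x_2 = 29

Forward elimination on [A|b]:
R2 <- R2 - (3)*R1:  [  0  -2  -4 ]
Row echelon form:
[ -5  -2  |  11 ]
[  0  -2  |  -4 ]
Back-substitution:
x_2 = (-4) / -2 = 2
x_1 = (11 - (-2)*(2)) / -5 = -3

(-3, 2)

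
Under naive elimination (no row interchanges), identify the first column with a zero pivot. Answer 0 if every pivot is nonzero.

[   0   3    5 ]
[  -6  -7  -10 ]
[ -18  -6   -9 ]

first zero-pivot column = 1

Naive forward elimination:
Pivot entry (1,1) is zero but row 2 has -6 in column 1 -> naive elimination stops; a row interchange (e.g. R1 <-> R2) would be required here.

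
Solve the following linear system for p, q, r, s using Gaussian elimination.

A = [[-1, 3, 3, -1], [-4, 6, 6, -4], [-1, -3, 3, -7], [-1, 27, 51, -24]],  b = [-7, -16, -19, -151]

(1, 2, -4, 0)

Forward elimination on [A|b]:
R2 <- R2 - (4)*R1:  [  0  -6  -6   0  12 ]
R3 <- R3 - (1)*R1:  [   0   -6    0   -6  -12 ]
R4 <- R4 - (1)*R1:  [    0    24    48   -23  -144 ]
R3 <- R3 - (1)*R2:  [   0    0    6   -6  -24 ]
R4 <- R4 - (-4)*R2:  [   0    0   24  -23  -96 ]
R4 <- R4 - (4)*R3:  [ 0  0  0  1  0 ]
Row echelon form:
[ -1   3   3  -1  |   -7 ]
[  0  -6  -6   0  |   12 ]
[  0   0   6  -6  |  -24 ]
[  0   0   0   1  |    0 ]
Back-substitution:
s = (0) / 1 = 0
r = (-24 - (-6)*(0)) / 6 = -4
q = (12 - (-6)*(-4)) / -6 = 2
p = (-7 - (3)*(2) - (3)*(-4) - (-1)*(0)) / -1 = 1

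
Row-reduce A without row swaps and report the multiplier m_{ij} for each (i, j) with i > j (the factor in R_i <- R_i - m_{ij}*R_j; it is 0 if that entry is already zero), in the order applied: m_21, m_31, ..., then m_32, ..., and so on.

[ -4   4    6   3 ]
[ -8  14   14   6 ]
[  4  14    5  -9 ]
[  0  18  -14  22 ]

Forward elimination:
R2 <- R2 - (2)*R1:  [ 0  6  2  0 ]
R3 <- R3 - (-1)*R1:  [  0  18  11  -6 ]
R4: entry in column 1 is already 0 -> m_{41} = 0 (no row operation needed)
R3 <- R3 - (3)*R2:  [  0   0   5  -6 ]
R4 <- R4 - (3)*R2:  [   0    0  -20   22 ]
R4 <- R4 - (-4)*R3:  [  0   0   0  -2 ]
Multipliers (in order of application): m_{21} = 2, m_{31} = -1, m_{41} = 0, m_{32} = 3, m_{42} = 3, m_{43} = -4

multipliers: 2, -1, 0, 3, 3, -4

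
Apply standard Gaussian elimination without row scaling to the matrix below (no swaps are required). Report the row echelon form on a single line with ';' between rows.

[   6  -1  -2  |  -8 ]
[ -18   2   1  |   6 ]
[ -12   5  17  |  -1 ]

Forward elimination:
R2 <- R2 - (-3)*R1:  [   0   -1   -5  -18 ]
R3 <- R3 - (-2)*R1:  [   0    3   13  -17 ]
R3 <- R3 - (-3)*R2:  [   0    0   -2  -71 ]
Row echelon form:
[ 6  -1  -2  |   -8 ]
[ 0  -1  -5  |  -18 ]
[ 0   0  -2  |  -71 ]

REF = [6 -1 -2 -8; 0 -1 -5 -18; 0 0 -2 -71]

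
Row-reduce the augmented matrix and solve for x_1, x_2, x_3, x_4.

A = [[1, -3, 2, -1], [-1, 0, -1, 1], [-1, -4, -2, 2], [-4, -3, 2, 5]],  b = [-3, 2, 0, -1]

(-4, 0, -1, -3)

Forward elimination on [A|b]:
R2 <- R2 - (-1)*R1:  [  0  -3   1   0  -1 ]
R3 <- R3 - (-1)*R1:  [  0  -7   0   1  -3 ]
R4 <- R4 - (-4)*R1:  [   0  -15   10    1  -13 ]
R3 <- R3 - (7/3)*R2:  [    0     0  -7/3     1  -2/3 ]
R4 <- R4 - (5)*R2:  [  0   0   5   1  -8 ]
R4 <- R4 - (-15/7)*R3:  [     0      0      0   22/7  -66/7 ]
Row echelon form:
[ 1  -3     2    -1  |     -3 ]
[ 0  -3     1     0  |     -1 ]
[ 0   0  -7/3     1  |   -2/3 ]
[ 0   0     0  22/7  |  -66/7 ]
Back-substitution:
x_4 = (-66/7) / (22/7) = -3
x_3 = (-2/3 - (1)*(-3)) / (-7/3) = -1
x_2 = (-1 - (1)*(-1)) / -3 = 0
x_1 = (-3 - (-3)*(0) - (2)*(-1) - (-1)*(-3)) / 1 = -4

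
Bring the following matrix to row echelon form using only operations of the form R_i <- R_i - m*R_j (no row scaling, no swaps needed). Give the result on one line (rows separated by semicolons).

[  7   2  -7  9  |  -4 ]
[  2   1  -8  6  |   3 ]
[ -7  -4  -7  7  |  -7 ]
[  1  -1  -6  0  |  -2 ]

REF = [7 2 -7 9 -4; 0 3/7 -6 24/7 29/7; 0 0 -42 32 25/3; 0 0 0 -179/21 811/126]

Forward elimination:
R2 <- R2 - (2/7)*R1:  [    0   3/7    -6  24/7  29/7 ]
R3 <- R3 - (-1)*R1:  [   0   -2  -14   16  -11 ]
R4 <- R4 - (1/7)*R1:  [     0   -9/7     -5   -9/7  -10/7 ]
R3 <- R3 - (-14/3)*R2:  [    0     0   -42    32  25/3 ]
R4 <- R4 - (-3)*R2:  [   0    0  -23    9   11 ]
R4 <- R4 - (23/42)*R3:  [       0        0        0  -179/21  811/126 ]
Row echelon form:
[ 7    2   -7        9  |       -4 ]
[ 0  3/7   -6     24/7  |     29/7 ]
[ 0    0  -42       32  |     25/3 ]
[ 0    0    0  -179/21  |  811/126 ]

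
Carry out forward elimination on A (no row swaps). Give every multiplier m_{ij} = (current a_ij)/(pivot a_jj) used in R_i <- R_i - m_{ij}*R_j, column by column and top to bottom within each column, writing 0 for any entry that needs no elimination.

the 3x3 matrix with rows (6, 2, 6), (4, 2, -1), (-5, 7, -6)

Forward elimination:
R2 <- R2 - (2/3)*R1:  [   0  2/3   -5 ]
R3 <- R3 - (-5/6)*R1:  [    0  26/3    -1 ]
R3 <- R3 - (13)*R2:  [  0   0  64 ]
Multipliers (in order of application): m_{21} = 2/3, m_{31} = -5/6, m_{32} = 13

multipliers: 2/3, -5/6, 13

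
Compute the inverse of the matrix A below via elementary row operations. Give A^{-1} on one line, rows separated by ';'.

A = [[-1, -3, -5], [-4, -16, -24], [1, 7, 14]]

Gauss-Jordan on [A | I]:
R1 <- (1/-1)*R1:  [  1   3   5  |  -1   0   0 ]
R2 <- R2 - (-4)*R1:  [  0  -4  -4  |  -4   1   0 ]
R3 <- R3 - (1)*R1:  [ 0  4  9  |  1  0  1 ]
R2 <- (1/-4)*R2:  [    0     1     1  |     1  -1/4     0 ]
R1 <- R1 - (3)*R2:  [   1    0    2  |   -4  3/4    0 ]
R3 <- R3 - (4)*R2:  [  0   0   5  |  -3   1   1 ]
R3 <- (1/5)*R3:  [    0     0     1  |  -3/5   1/5   1/5 ]
R1 <- R1 - (2)*R3:  [     1      0      0  |  -14/5   7/20   -2/5 ]
R2 <- R2 - (1)*R3:  [     0      1      0  |    8/5  -9/20   -1/5 ]
Right block of [I | A^{-1}] is the inverse:
[ -14/5   7/20  -2/5 ]
[   8/5  -9/20  -1/5 ]
[  -3/5    1/5   1/5 ]

inverse = [-14/5 7/20 -2/5; 8/5 -9/20 -1/5; -3/5 1/5 1/5]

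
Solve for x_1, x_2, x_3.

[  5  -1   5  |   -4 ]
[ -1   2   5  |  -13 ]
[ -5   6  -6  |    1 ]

Forward elimination on [A|b]:
R2 <- R2 - (-1/5)*R1:  [     0    9/5      6  -69/5 ]
R3 <- R3 - (-1)*R1:  [  0   5  -1  -3 ]
R3 <- R3 - (25/9)*R2:  [     0      0  -53/3  106/3 ]
Row echelon form:
[ 5   -1      5  |     -4 ]
[ 0  9/5      6  |  -69/5 ]
[ 0    0  -53/3  |  106/3 ]
Back-substitution:
x_3 = (106/3) / (-53/3) = -2
x_2 = (-69/5 - (6)*(-2)) / (9/5) = -1
x_1 = (-4 - (-1)*(-1) - (5)*(-2)) / 5 = 1

(1, -1, -2)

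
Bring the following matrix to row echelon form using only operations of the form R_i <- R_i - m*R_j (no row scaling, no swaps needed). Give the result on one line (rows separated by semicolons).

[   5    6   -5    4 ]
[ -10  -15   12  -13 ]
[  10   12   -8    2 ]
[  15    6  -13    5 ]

Forward elimination:
R2 <- R2 - (-2)*R1:  [  0  -3   2  -5 ]
R3 <- R3 - (2)*R1:  [  0   0   2  -6 ]
R4 <- R4 - (3)*R1:  [   0  -12    2   -7 ]
R4 <- R4 - (4)*R2:  [  0   0  -6  13 ]
R4 <- R4 - (-3)*R3:  [  0   0   0  -5 ]
Row echelon form:
[ 5   6  -5   4 ]
[ 0  -3   2  -5 ]
[ 0   0   2  -6 ]
[ 0   0   0  -5 ]

REF = [5 6 -5 4; 0 -3 2 -5; 0 0 2 -6; 0 0 0 -5]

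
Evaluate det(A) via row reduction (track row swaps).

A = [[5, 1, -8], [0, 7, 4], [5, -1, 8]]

Forward elimination:
R3 <- R3 - (1)*R1:  [  0  -2  16 ]
R3 <- R3 - (-2/7)*R2:  [     0      0  120/7 ]
Upper-triangular form:
[ 5  1     -8 ]
[ 0  7      4 ]
[ 0  0  120/7 ]
det(A) = (-1)^0 * (5) * (7) * (120/7) = 600  (0 row swaps -> sign +1)

det(A) = 600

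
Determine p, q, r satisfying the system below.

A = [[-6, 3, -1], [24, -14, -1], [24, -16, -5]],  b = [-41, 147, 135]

(4, -4, 5)

Forward elimination on [A|b]:
R2 <- R2 - (-4)*R1:  [   0   -2   -5  -17 ]
R3 <- R3 - (-4)*R1:  [   0   -4   -9  -29 ]
R3 <- R3 - (2)*R2:  [ 0  0  1  5 ]
Row echelon form:
[ -6   3  -1  |  -41 ]
[  0  -2  -5  |  -17 ]
[  0   0   1  |    5 ]
Back-substitution:
r = (5) / 1 = 5
q = (-17 - (-5)*(5)) / -2 = -4
p = (-41 - (3)*(-4) - (-1)*(5)) / -6 = 4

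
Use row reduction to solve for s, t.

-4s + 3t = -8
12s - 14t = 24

(2, 0)

Forward elimination on [A|b]:
R2 <- R2 - (-3)*R1:  [  0  -5   0 ]
Row echelon form:
[ -4   3  |  -8 ]
[  0  -5  |   0 ]
Back-substitution:
t = (0) / -5 = 0
s = (-8 - (3)*(0)) / -4 = 2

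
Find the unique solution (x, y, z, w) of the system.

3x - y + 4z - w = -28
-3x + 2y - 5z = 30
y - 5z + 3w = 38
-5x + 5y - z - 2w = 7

Forward elimination on [A|b]:
R2 <- R2 - (-1)*R1:  [  0   1  -1  -1   2 ]
R4 <- R4 - (-5/3)*R1:  [      0    10/3    17/3   -11/3  -119/3 ]
R3 <- R3 - (1)*R2:  [  0   0  -4   4  36 ]
R4 <- R4 - (10/3)*R2:  [      0       0       9    -1/3  -139/3 ]
R4 <- R4 - (-9/4)*R3:  [     0      0      0   26/3  104/3 ]
Row echelon form:
[ 3  -1   4    -1  |    -28 ]
[ 0   1  -1    -1  |      2 ]
[ 0   0  -4     4  |     36 ]
[ 0   0   0  26/3  |  104/3 ]
Back-substitution:
w = (104/3) / (26/3) = 4
z = (36 - (4)*(4)) / -4 = -5
y = (2 - (-1)*(-5) - (-1)*(4)) / 1 = 1
x = (-28 - (-1)*(1) - (4)*(-5) - (-1)*(4)) / 3 = -1

(-1, 1, -5, 4)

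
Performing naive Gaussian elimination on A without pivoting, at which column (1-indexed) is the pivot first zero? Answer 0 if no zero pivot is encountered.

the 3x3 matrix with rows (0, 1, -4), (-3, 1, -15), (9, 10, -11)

Naive forward elimination:
Pivot entry (1,1) is zero but row 2 has -3 in column 1 -> naive elimination stops; a row interchange (e.g. R1 <-> R2) would be required here.

first zero-pivot column = 1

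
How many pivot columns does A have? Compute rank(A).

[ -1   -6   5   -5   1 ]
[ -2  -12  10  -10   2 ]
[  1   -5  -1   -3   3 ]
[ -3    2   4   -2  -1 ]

rank(A) = 3

Row reduction:
R2 <- R2 - (2)*R1:  [ 0  0  0  0  0 ]
R3 <- R3 - (-1)*R1:  [   0  -11    4   -8    4 ]
R4 <- R4 - (3)*R1:  [   0   20  -11   13   -4 ]
R2 <-> R3   (pivot in column 2 was zero)
[ -1   -6    5  -5   1 ]
[  0  -11    4  -8   4 ]
[  0    0    0   0   0 ]
[  0   20  -11  13  -4 ]
R4 <- R4 - (-20/11)*R2:  [      0       0  -41/11  -17/11   36/11 ]
R3 <-> R4   (pivot in column 3 was zero)
[ -1   -6       5      -5      1 ]
[  0  -11       4      -8      4 ]
[  0    0  -41/11  -17/11  36/11 ]
[  0    0       0       0      0 ]
Row echelon form:
[ -1   -6       5      -5      1 ]
[  0  -11       4      -8      4 ]
[  0    0  -41/11  -17/11  36/11 ]
[  0    0       0       0      0 ]
Nonzero rows / pivot columns: 3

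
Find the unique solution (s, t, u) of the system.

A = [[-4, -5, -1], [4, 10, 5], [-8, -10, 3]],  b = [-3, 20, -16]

Forward elimination on [A|b]:
R2 <- R2 - (-1)*R1:  [  0   5   4  17 ]
R3 <- R3 - (2)*R1:  [   0    0    5  -10 ]
Row echelon form:
[ -4  -5  -1  |   -3 ]
[  0   5   4  |   17 ]
[  0   0   5  |  -10 ]
Back-substitution:
u = (-10) / 5 = -2
t = (17 - (4)*(-2)) / 5 = 5
s = (-3 - (-5)*(5) - (-1)*(-2)) / -4 = -5

(-5, 5, -2)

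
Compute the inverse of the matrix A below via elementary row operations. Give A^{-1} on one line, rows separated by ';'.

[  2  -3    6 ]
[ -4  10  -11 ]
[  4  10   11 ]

Gauss-Jordan on [A | I]:
R1 <- (1/2)*R1:  [    1  -3/2     3  |   1/2     0     0 ]
R2 <- R2 - (-4)*R1:  [ 0  4  1  |  2  1  0 ]
R3 <- R3 - (4)*R1:  [  0  16  -1  |  -2   0   1 ]
R2 <- (1/4)*R2:  [   0    1  1/4  |  1/2  1/4    0 ]
R1 <- R1 - (-3/2)*R2:  [    1     0  27/8  |   5/4   3/8     0 ]
R3 <- R3 - (16)*R2:  [   0    0   -5  |  -10   -4    1 ]
R3 <- (1/-5)*R3:  [    0     0     1  |     2   4/5  -1/5 ]
R1 <- R1 - (27/8)*R3:  [      1       0       0  |   -11/2  -93/40   27/40 ]
R2 <- R2 - (1/4)*R3:  [    0     1     0  |     0  1/20  1/20 ]
Right block of [I | A^{-1}] is the inverse:
[ -11/2  -93/40  27/40 ]
[     0    1/20   1/20 ]
[     2     4/5   -1/5 ]

inverse = [-11/2 -93/40 27/40; 0 1/20 1/20; 2 4/5 -1/5]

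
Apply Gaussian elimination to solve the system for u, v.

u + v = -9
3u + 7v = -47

(-4, -5)

Forward elimination on [A|b]:
R2 <- R2 - (3)*R1:  [   0    4  -20 ]
Row echelon form:
[ 1  1  |   -9 ]
[ 0  4  |  -20 ]
Back-substitution:
v = (-20) / 4 = -5
u = (-9 - (1)*(-5)) / 1 = -4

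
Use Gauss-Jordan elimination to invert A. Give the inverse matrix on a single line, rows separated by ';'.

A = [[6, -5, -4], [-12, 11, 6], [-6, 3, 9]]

Gauss-Jordan on [A | I]:
R1 <- (1/6)*R1:  [    1  -5/6  -2/3  |   1/6     0     0 ]
R2 <- R2 - (-12)*R1:  [  0   1  -2  |   2   1   0 ]
R3 <- R3 - (-6)*R1:  [  0  -2   5  |   1   0   1 ]
R1 <- R1 - (-5/6)*R2:  [    1     0  -7/3  |  11/6   5/6     0 ]
R3 <- R3 - (-2)*R2:  [ 0  0  1  |  5  2  1 ]
R1 <- R1 - (-7/3)*R3:  [    1     0     0  |  27/2  11/2   7/3 ]
R2 <- R2 - (-2)*R3:  [  0   1   0  |  12   5   2 ]
Right block of [I | A^{-1}] is the inverse:
[ 27/2  11/2  7/3 ]
[   12     5    2 ]
[    5     2    1 ]

inverse = [27/2 11/2 7/3; 12 5 2; 5 2 1]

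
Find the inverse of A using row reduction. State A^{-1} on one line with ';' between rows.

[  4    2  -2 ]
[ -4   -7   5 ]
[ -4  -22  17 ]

Gauss-Jordan on [A | I]:
R1 <- (1/4)*R1:  [    1   1/2  -1/2  |   1/4     0     0 ]
R2 <- R2 - (-4)*R1:  [  0  -5   3  |   1   1   0 ]
R3 <- R3 - (-4)*R1:  [   0  -20   15  |    1    0    1 ]
R2 <- (1/-5)*R2:  [    0     1  -3/5  |  -1/5  -1/5     0 ]
R1 <- R1 - (1/2)*R2:  [    1     0  -1/5  |  7/20  1/10     0 ]
R3 <- R3 - (-20)*R2:  [  0   0   3  |  -3  -4   1 ]
R3 <- (1/3)*R3:  [    0     0     1  |    -1  -4/3   1/3 ]
R1 <- R1 - (-1/5)*R3:  [    1     0     0  |  3/20  -1/6  1/15 ]
R2 <- R2 - (-3/5)*R3:  [    0     1     0  |  -4/5    -1   1/5 ]
Right block of [I | A^{-1}] is the inverse:
[ 3/20  -1/6  1/15 ]
[ -4/5    -1   1/5 ]
[   -1  -4/3   1/3 ]

inverse = [3/20 -1/6 1/15; -4/5 -1 1/5; -1 -4/3 1/3]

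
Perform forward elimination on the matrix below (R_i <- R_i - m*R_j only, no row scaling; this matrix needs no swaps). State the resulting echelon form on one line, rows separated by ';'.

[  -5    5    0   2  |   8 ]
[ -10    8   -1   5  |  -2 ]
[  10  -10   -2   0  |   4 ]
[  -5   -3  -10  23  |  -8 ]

Forward elimination:
R2 <- R2 - (2)*R1:  [   0   -2   -1    1  -18 ]
R3 <- R3 - (-2)*R1:  [  0   0  -2   4  20 ]
R4 <- R4 - (1)*R1:  [   0   -8  -10   21  -16 ]
R4 <- R4 - (4)*R2:  [  0   0  -6  17  56 ]
R4 <- R4 - (3)*R3:  [  0   0   0   5  -4 ]
Row echelon form:
[ -5   5   0  2  |    8 ]
[  0  -2  -1  1  |  -18 ]
[  0   0  -2  4  |   20 ]
[  0   0   0  5  |   -4 ]

REF = [-5 5 0 2 8; 0 -2 -1 1 -18; 0 0 -2 4 20; 0 0 0 5 -4]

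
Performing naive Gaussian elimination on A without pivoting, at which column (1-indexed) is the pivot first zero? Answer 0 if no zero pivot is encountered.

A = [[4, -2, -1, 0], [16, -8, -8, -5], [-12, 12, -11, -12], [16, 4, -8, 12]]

first zero-pivot column = 2

Naive forward elimination:
R2 <- R2 - (4)*R1:  [  0   0  -4  -5 ]
R3 <- R3 - (-3)*R1:  [   0    6  -14  -12 ]
R4 <- R4 - (4)*R1:  [  0  12  -4  12 ]
Matrix at this point:
[ 4  -2   -1    0 ]
[ 0   0   -4   -5 ]
[ 0   6  -14  -12 ]
[ 0  12   -4   12 ]
Pivot entry (2,2) is zero but row 3 has 6 in column 2 -> naive elimination stops; a row interchange (e.g. R2 <-> R3) would be required here.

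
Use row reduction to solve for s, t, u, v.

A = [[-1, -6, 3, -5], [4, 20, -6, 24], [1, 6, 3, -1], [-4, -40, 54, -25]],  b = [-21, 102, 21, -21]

(-3, 3, 3, 3)

Forward elimination on [A|b]:
R2 <- R2 - (-4)*R1:  [  0  -4   6   4  18 ]
R3 <- R3 - (-1)*R1:  [  0   0   6  -6   0 ]
R4 <- R4 - (4)*R1:  [   0  -16   42   -5   63 ]
R4 <- R4 - (4)*R2:  [   0    0   18  -21   -9 ]
R4 <- R4 - (3)*R3:  [  0   0   0  -3  -9 ]
Row echelon form:
[ -1  -6  3  -5  |  -21 ]
[  0  -4  6   4  |   18 ]
[  0   0  6  -6  |    0 ]
[  0   0  0  -3  |   -9 ]
Back-substitution:
v = (-9) / -3 = 3
u = (0 - (-6)*(3)) / 6 = 3
t = (18 - (6)*(3) - (4)*(3)) / -4 = 3
s = (-21 - (-6)*(3) - (3)*(3) - (-5)*(3)) / -1 = -3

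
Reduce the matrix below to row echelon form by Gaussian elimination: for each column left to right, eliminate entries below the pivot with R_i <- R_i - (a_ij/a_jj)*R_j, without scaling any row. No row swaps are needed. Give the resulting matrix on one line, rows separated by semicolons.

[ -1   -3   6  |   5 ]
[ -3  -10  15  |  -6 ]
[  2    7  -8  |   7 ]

REF = [-1 -3 6 5; 0 -1 -3 -21; 0 0 1 -4]

Forward elimination:
R2 <- R2 - (3)*R1:  [   0   -1   -3  -21 ]
R3 <- R3 - (-2)*R1:  [  0   1   4  17 ]
R3 <- R3 - (-1)*R2:  [  0   0   1  -4 ]
Row echelon form:
[ -1  -3   6  |    5 ]
[  0  -1  -3  |  -21 ]
[  0   0   1  |   -4 ]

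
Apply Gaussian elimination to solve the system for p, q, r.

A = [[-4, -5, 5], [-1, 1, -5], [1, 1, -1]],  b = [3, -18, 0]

Forward elimination on [A|b]:
R2 <- R2 - (1/4)*R1:  [     0    9/4  -25/4  -75/4 ]
R3 <- R3 - (-1/4)*R1:  [    0  -1/4   1/4   3/4 ]
R3 <- R3 - (-1/9)*R2:  [    0     0  -4/9  -4/3 ]
Row echelon form:
[ -4   -5      5  |      3 ]
[  0  9/4  -25/4  |  -75/4 ]
[  0    0   -4/9  |   -4/3 ]
Back-substitution:
r = (-4/3) / (-4/9) = 3
q = (-75/4 - (-25/4)*(3)) / (9/4) = 0
p = (3 - (-5)*(0) - (5)*(3)) / -4 = 3

(3, 0, 3)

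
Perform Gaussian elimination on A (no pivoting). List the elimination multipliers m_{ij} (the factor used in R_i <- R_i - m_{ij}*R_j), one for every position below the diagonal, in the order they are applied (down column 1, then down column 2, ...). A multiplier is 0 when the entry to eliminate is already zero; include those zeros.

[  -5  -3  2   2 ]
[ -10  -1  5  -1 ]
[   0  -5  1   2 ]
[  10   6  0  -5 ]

multipliers: 2, 0, -2, -1, 0, 2

Forward elimination:
R2 <- R2 - (2)*R1:  [  0   5   1  -5 ]
R3: entry in column 1 is already 0 -> m_{31} = 0 (no row operation needed)
R4 <- R4 - (-2)*R1:  [  0   0   4  -1 ]
R3 <- R3 - (-1)*R2:  [  0   0   2  -3 ]
R4: entry in column 2 is already 0 -> m_{42} = 0 (no row operation needed)
R4 <- R4 - (2)*R3:  [ 0  0  0  5 ]
Multipliers (in order of application): m_{21} = 2, m_{31} = 0, m_{41} = -2, m_{32} = -1, m_{42} = 0, m_{43} = 2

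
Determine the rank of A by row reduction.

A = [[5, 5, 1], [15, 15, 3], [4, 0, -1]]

Row reduction:
R2 <- R2 - (3)*R1:  [ 0  0  0 ]
R3 <- R3 - (4/5)*R1:  [    0    -4  -9/5 ]
R2 <-> R3   (pivot in column 2 was zero)
[ 5   5     1 ]
[ 0  -4  -9/5 ]
[ 0   0     0 ]
Row echelon form:
[ 5   5     1 ]
[ 0  -4  -9/5 ]
[ 0   0     0 ]
Nonzero rows / pivot columns: 2

rank(A) = 2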